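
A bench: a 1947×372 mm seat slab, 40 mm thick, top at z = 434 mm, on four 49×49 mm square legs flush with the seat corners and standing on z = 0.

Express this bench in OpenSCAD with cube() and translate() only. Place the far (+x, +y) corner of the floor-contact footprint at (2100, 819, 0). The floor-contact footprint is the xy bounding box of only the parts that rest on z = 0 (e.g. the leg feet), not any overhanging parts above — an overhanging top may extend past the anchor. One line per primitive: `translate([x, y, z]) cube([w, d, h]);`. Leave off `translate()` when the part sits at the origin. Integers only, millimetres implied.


// leg_h = 434 − 40 = 394
translate([153, 447, 394]) cube([1947, 372, 40]);
translate([153, 447, 0]) cube([49, 49, 394]);
translate([153, 770, 0]) cube([49, 49, 394]);
translate([2051, 447, 0]) cube([49, 49, 394]);
translate([2051, 770, 0]) cube([49, 49, 394]);


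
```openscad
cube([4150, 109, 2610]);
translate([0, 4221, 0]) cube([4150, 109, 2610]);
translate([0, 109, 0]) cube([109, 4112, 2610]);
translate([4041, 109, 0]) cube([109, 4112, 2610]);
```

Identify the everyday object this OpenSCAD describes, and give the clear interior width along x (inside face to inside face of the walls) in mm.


A house (or room) frame. The interior width is 3932 mm.

Four 2610 mm walls enclosing a rectangle with no floor or roof — a room or house frame. Outside width is 4150 mm and wall thickness is 109 mm, so the interior width is 4150 − 2 × 109 = 3932 mm.


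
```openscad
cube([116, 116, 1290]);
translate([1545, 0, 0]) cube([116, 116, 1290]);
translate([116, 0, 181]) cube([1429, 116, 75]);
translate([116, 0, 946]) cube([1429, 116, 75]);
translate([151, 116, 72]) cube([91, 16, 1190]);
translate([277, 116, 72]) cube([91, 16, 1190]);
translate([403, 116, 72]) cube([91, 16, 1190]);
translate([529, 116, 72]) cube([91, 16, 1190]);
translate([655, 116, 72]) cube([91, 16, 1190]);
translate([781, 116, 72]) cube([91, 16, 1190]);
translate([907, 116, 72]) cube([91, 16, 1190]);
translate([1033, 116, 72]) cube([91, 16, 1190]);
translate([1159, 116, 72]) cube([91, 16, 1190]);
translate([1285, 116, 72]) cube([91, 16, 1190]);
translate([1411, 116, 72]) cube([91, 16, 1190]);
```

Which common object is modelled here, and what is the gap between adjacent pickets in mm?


A fence section. The picket gap is 35 mm.

Two posts, two rails, 11 pickets — a fence section. Span 1429 mm holds 11 pickets of 91 mm with 12 equal gaps: ⌊(1429 − 11·91) / 12⌋ = 35 mm.


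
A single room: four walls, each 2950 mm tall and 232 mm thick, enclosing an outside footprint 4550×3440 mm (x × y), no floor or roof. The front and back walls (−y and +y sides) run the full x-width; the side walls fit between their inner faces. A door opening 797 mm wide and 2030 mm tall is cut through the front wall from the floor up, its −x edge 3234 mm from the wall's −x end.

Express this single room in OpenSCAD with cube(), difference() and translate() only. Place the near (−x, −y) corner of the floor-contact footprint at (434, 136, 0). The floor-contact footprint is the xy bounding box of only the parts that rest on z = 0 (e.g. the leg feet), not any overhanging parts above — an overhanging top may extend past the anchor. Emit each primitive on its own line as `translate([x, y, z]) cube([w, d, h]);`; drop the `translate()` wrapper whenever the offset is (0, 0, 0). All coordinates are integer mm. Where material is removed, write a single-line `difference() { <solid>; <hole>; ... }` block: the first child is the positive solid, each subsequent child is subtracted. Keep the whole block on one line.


difference() { translate([434, 136, 0]) cube([4550, 232, 2950]); translate([3668, 136, 0]) cube([797, 232, 2030]); }
translate([434, 3344, 0]) cube([4550, 232, 2950]);
translate([434, 368, 0]) cube([232, 2976, 2950]);
translate([4752, 368, 0]) cube([232, 2976, 2950]);


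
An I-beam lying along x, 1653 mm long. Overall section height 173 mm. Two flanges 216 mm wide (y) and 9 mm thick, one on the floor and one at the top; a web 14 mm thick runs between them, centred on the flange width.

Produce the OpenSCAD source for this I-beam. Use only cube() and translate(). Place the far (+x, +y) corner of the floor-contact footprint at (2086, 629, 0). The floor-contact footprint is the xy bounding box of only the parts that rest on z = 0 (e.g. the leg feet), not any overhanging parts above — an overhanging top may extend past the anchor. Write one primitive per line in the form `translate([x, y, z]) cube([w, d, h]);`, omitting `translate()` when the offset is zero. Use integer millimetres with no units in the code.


translate([433, 413, 0]) cube([1653, 216, 9]);
translate([433, 514, 9]) cube([1653, 14, 155]);
translate([433, 413, 164]) cube([1653, 216, 9]);


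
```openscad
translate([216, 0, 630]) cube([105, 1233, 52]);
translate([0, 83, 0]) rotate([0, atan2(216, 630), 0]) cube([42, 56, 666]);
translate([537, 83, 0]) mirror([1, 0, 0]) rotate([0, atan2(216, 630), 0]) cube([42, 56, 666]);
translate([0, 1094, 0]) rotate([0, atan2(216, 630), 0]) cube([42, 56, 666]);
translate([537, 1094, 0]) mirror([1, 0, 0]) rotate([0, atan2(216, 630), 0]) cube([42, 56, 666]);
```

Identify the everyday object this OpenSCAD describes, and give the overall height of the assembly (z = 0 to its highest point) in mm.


A sawhorse. The overall height is 682 mm.

A beam across two mirrored pairs of raked legs — a sawhorse. The beam's underside is at z = 630 (matching the legs' vertical rise in atan2(216, 630)) and the beam is 52 mm tall, so its top is at 630 + 52 = 682 mm. The raked legs top out at the beam's underside, so that is the highest point.


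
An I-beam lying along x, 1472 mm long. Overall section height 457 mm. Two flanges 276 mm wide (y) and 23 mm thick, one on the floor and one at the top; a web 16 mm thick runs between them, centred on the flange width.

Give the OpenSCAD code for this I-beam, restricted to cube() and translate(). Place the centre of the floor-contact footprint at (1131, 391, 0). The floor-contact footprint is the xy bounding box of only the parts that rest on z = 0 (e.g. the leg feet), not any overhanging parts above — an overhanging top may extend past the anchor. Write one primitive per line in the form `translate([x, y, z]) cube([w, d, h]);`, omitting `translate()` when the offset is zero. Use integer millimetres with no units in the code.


translate([395, 253, 0]) cube([1472, 276, 23]);
translate([395, 383, 23]) cube([1472, 16, 411]);
translate([395, 253, 434]) cube([1472, 276, 23]);


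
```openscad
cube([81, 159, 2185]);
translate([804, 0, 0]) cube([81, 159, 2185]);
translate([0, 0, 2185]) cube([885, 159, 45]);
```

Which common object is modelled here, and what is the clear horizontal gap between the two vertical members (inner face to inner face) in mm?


A door frame. The clear opening width is 723 mm.

Two 2185 mm tall posts with a header on top — a door frame. The left jamb is 81 mm wide at x = 0; the right jamb starts at x = 804. The clear opening is 804 − 81 = 723 mm.


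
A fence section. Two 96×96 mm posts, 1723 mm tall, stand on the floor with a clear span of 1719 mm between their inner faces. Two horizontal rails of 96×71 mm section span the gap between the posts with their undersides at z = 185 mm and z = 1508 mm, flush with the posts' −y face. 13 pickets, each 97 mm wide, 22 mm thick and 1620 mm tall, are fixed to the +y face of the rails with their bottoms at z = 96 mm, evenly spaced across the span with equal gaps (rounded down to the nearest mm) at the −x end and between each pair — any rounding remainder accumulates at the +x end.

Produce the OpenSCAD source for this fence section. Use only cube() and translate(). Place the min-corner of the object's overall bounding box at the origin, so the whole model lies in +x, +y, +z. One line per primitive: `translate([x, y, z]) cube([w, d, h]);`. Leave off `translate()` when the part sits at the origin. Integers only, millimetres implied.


cube([96, 96, 1723]);
translate([1815, 0, 0]) cube([96, 96, 1723]);
translate([96, 0, 185]) cube([1719, 96, 71]);
translate([96, 0, 1508]) cube([1719, 96, 71]);
translate([128, 96, 96]) cube([97, 22, 1620]);
translate([257, 96, 96]) cube([97, 22, 1620]);
translate([386, 96, 96]) cube([97, 22, 1620]);
translate([515, 96, 96]) cube([97, 22, 1620]);
translate([644, 96, 96]) cube([97, 22, 1620]);
translate([773, 96, 96]) cube([97, 22, 1620]);
translate([902, 96, 96]) cube([97, 22, 1620]);
translate([1031, 96, 96]) cube([97, 22, 1620]);
translate([1160, 96, 96]) cube([97, 22, 1620]);
translate([1289, 96, 96]) cube([97, 22, 1620]);
translate([1418, 96, 96]) cube([97, 22, 1620]);
translate([1547, 96, 96]) cube([97, 22, 1620]);
translate([1676, 96, 96]) cube([97, 22, 1620]);


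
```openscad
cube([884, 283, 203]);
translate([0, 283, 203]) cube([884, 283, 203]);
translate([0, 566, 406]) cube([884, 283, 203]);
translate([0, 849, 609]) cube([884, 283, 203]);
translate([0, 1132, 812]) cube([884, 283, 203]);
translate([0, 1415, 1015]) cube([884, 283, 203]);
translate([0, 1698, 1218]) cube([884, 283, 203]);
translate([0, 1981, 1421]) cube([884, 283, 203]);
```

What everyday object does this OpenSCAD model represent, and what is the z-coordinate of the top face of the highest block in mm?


A staircase. The total rise is 1624 mm.

8 identical blocks, each offset up and back from the previous — a staircase. Each step is 203 mm tall and there are 8 of them, so the total rise is 8 × 203 = 1624 mm.


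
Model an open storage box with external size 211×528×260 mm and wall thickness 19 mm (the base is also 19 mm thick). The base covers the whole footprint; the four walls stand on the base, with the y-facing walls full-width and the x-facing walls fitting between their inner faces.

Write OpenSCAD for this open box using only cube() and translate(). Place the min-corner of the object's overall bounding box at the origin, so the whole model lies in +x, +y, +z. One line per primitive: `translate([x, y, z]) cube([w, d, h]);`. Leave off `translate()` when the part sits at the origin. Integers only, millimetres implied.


cube([211, 528, 19]);
translate([0, 0, 19]) cube([211, 19, 241]);
translate([0, 509, 19]) cube([211, 19, 241]);
translate([0, 19, 19]) cube([19, 490, 241]);
translate([192, 19, 19]) cube([19, 490, 241]);


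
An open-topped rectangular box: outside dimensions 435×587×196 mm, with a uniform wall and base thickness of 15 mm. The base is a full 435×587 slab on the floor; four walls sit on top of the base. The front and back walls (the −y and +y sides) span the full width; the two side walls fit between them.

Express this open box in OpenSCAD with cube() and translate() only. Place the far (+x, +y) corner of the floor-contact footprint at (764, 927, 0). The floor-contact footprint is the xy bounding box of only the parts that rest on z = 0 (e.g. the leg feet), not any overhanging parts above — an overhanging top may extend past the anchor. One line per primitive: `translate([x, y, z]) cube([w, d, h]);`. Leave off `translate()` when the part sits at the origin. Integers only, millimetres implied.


translate([329, 340, 0]) cube([435, 587, 15]);
translate([329, 340, 15]) cube([435, 15, 181]);
translate([329, 912, 15]) cube([435, 15, 181]);
translate([329, 355, 15]) cube([15, 557, 181]);
translate([749, 355, 15]) cube([15, 557, 181]);


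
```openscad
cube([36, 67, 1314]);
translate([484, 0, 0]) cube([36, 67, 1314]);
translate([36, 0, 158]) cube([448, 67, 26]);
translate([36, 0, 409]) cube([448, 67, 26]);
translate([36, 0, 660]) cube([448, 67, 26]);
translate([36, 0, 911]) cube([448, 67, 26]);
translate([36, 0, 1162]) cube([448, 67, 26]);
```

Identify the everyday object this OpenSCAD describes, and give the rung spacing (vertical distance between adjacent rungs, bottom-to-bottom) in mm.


A ladder. The rung spacing is 251 mm.

Two tall 36×67 posts with 5 short bars between them — a ladder. Adjacent rungs sit at z = 158 and z = 409, so the spacing is 409 − 158 = 251 mm.


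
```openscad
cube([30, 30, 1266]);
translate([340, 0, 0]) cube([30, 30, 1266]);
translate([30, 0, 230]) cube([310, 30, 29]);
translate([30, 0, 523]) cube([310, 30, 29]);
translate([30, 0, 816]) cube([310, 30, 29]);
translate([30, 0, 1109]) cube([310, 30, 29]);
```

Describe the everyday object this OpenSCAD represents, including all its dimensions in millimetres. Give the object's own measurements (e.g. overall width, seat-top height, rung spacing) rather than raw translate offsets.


A straight ladder. Two 30×30 mm vertical rails, 1266 mm tall, stand 370 mm apart (outside-to-outside) with their front faces coplanar on the −y side. 4 rungs, each 30 mm deep and 29 mm tall, span between the inner faces of the rails, front faces flush with the rails. The lowest rung's underside is at z = 230 mm and rungs are spaced 293 mm apart (underside to underside).


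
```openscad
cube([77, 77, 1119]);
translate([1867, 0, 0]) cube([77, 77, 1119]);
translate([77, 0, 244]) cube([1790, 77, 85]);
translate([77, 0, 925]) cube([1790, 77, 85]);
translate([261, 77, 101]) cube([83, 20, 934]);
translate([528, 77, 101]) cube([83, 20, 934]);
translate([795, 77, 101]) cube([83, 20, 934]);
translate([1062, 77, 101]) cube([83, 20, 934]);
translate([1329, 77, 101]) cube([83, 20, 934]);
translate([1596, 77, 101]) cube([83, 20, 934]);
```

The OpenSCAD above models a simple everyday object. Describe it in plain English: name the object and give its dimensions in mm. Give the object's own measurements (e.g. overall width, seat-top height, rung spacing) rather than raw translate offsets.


A fence section. Two 77×77 mm posts, 1119 mm tall, stand on the floor with a clear span of 1790 mm between their inner faces. Two horizontal rails of 77×85 mm section span the gap between the posts with their undersides at z = 244 mm and z = 925 mm, flush with the posts' −y face. 6 pickets, each 83 mm wide, 20 mm thick and 934 mm tall, are fixed to the +y face of the rails with their bottoms at z = 101 mm, spaced across the span with a 184 mm gap after the −x post and between neighbouring pickets, with 188 mm left before the +x post.


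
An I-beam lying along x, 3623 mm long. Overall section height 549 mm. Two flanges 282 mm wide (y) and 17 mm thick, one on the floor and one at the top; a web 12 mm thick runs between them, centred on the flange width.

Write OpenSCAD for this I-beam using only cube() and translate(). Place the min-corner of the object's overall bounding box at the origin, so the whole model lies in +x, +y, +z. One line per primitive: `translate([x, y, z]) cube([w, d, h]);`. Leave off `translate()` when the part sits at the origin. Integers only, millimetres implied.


cube([3623, 282, 17]);
translate([0, 135, 17]) cube([3623, 12, 515]);
translate([0, 0, 532]) cube([3623, 282, 17]);


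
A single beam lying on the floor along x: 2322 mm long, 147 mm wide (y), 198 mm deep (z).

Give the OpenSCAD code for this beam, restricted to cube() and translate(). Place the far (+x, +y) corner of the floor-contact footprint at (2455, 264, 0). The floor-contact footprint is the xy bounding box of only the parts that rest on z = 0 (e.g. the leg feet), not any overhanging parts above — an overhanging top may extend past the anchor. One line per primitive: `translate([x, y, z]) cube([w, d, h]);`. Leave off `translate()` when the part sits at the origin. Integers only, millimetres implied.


translate([133, 117, 0]) cube([2322, 147, 198]);


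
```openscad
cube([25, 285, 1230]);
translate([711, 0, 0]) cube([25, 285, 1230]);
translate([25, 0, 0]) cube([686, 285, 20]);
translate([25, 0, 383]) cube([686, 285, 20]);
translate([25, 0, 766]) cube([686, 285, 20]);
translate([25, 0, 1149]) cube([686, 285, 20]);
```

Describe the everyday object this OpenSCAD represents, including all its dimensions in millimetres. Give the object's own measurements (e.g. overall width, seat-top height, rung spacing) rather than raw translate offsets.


An open bookshelf. Two side panels, each 25 mm thick, 285 mm deep and 1230 mm tall, stand 736 mm apart (outside-to-outside). Between them sit 4 shelves, each 20 mm thick and 285 mm deep, spanning the full gap between the sides. The bottom shelf rests on the floor (its underside at z = 0) and the clear gap between one shelf's top and the next shelf's underside is 363 mm.


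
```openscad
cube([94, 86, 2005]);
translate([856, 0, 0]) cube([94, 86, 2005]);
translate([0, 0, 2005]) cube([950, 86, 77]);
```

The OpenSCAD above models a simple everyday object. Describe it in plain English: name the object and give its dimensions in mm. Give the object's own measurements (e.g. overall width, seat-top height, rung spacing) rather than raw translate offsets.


A door frame. The clear opening is 762 mm wide and 2005 mm high. Two 94 mm wide jambs, 86 mm deep, stand either side of the opening from the floor to the top of the opening. A 77 mm thick head sits across the top of both jambs, spanning the full outside width of the frame.


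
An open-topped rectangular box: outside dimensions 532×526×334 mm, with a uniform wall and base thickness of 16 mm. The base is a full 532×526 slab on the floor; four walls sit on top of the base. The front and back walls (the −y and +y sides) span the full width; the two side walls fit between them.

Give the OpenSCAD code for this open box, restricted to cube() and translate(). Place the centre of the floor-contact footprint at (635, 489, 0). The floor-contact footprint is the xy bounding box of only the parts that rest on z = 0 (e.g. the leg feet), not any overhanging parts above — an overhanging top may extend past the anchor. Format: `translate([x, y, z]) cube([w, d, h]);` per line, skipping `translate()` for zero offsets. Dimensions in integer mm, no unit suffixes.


translate([369, 226, 0]) cube([532, 526, 16]);
translate([369, 226, 16]) cube([532, 16, 318]);
translate([369, 736, 16]) cube([532, 16, 318]);
translate([369, 242, 16]) cube([16, 494, 318]);
translate([885, 242, 16]) cube([16, 494, 318]);


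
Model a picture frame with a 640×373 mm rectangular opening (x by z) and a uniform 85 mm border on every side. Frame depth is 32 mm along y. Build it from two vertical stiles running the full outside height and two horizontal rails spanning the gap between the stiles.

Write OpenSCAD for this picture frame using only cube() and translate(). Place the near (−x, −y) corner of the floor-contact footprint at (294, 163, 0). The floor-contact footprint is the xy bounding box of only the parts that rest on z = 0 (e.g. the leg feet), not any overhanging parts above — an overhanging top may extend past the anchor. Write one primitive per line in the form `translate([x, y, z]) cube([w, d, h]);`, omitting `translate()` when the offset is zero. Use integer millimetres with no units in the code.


translate([294, 163, 0]) cube([85, 32, 543]);
translate([1019, 163, 0]) cube([85, 32, 543]);
translate([379, 163, 0]) cube([640, 32, 85]);
translate([379, 163, 458]) cube([640, 32, 85]);


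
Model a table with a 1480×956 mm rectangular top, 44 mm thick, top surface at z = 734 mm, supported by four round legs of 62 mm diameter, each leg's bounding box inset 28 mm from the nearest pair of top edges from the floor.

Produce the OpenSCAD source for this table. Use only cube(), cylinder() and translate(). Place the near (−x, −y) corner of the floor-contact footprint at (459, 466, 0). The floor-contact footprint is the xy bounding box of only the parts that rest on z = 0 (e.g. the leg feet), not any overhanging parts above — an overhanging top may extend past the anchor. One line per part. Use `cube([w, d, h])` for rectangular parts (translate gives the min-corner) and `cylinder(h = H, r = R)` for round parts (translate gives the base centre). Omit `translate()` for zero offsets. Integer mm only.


translate([431, 438, 690]) cube([1480, 956, 44]);
translate([490, 497, 0]) cylinder(h = 690, r = 31);
translate([1852, 497, 0]) cylinder(h = 690, r = 31);
translate([490, 1335, 0]) cylinder(h = 690, r = 31);
translate([1852, 1335, 0]) cylinder(h = 690, r = 31);


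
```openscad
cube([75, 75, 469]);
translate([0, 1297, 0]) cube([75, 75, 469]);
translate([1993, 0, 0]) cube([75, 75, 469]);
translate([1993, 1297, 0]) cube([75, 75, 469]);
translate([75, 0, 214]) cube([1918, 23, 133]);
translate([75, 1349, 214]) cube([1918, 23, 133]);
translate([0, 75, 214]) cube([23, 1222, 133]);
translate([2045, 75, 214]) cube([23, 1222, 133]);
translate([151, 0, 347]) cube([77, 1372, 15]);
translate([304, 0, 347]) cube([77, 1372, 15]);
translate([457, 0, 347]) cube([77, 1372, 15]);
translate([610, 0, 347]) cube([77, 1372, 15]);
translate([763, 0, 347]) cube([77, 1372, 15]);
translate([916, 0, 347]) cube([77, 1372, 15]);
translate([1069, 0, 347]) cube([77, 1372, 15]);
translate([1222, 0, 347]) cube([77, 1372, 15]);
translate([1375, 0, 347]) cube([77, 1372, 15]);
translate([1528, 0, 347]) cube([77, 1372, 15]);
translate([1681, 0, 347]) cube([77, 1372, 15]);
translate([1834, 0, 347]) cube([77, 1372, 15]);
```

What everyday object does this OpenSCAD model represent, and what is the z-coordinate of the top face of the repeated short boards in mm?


A bed frame. The slat-top height is 362 mm.

Four posts, four rails, and a row of slats — a bed frame. Slats sit on the rails at z = 214 + 133 = 347; with slat thickness 15, the top is 362 mm.


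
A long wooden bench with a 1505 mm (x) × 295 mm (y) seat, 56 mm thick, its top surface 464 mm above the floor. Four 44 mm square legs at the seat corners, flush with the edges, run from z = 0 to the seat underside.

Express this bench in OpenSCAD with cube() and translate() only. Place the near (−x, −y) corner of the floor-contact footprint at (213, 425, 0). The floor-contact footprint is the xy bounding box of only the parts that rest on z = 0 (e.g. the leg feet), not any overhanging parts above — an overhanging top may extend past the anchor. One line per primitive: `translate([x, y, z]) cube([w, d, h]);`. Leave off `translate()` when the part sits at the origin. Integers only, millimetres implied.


translate([213, 425, 408]) cube([1505, 295, 56]);
translate([213, 425, 0]) cube([44, 44, 408]);
translate([213, 676, 0]) cube([44, 44, 408]);
translate([1674, 425, 0]) cube([44, 44, 408]);
translate([1674, 676, 0]) cube([44, 44, 408]);


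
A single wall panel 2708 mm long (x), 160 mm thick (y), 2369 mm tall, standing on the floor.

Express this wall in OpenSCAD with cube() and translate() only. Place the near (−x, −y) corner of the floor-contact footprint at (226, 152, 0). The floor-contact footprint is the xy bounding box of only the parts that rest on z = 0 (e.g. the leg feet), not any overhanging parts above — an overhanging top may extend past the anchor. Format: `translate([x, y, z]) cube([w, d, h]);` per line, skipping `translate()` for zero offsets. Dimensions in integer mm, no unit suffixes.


translate([226, 152, 0]) cube([2708, 160, 2369]);


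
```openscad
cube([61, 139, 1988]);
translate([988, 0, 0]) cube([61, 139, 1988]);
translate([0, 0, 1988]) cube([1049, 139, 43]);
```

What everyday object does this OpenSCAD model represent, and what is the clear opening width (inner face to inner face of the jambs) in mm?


A door frame. The clear opening width is 927 mm.

Two 1988 mm tall posts with a header on top — a door frame. The left jamb is 61 mm wide at x = 0; the right jamb starts at x = 988. The clear opening is 988 − 61 = 927 mm.


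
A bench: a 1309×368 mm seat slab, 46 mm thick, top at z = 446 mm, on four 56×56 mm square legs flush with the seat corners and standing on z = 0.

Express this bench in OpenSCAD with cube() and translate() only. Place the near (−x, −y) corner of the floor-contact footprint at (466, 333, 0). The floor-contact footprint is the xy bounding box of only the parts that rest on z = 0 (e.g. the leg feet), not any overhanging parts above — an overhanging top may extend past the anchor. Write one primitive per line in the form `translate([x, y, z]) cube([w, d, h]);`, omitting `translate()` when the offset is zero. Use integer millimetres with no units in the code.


translate([466, 333, 400]) cube([1309, 368, 46]);
translate([466, 333, 0]) cube([56, 56, 400]);
translate([466, 645, 0]) cube([56, 56, 400]);
translate([1719, 333, 0]) cube([56, 56, 400]);
translate([1719, 645, 0]) cube([56, 56, 400]);


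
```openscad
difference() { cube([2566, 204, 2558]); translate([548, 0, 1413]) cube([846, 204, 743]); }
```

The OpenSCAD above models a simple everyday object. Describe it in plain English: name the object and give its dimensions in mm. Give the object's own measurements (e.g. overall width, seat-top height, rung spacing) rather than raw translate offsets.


A wall 2566 mm long (x), 204 mm thick (y), 2558 mm tall, with a rectangular window opening cut through it. The opening is 846 mm wide and 743 mm tall; its sill is at z = 1413 mm and its near (−x) edge is 548 mm from the wall's −x end. The opening passes through the full wall thickness.


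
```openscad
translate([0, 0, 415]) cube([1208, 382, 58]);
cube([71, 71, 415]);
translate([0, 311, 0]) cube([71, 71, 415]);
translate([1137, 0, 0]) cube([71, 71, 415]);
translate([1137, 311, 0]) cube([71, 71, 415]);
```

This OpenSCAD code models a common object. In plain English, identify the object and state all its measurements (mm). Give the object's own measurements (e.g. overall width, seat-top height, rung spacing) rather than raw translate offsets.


A bench: a 1208×382 mm seat slab, 58 mm thick, top at z = 473 mm, on four 71×71 mm square legs flush with the seat corners and standing on z = 0.


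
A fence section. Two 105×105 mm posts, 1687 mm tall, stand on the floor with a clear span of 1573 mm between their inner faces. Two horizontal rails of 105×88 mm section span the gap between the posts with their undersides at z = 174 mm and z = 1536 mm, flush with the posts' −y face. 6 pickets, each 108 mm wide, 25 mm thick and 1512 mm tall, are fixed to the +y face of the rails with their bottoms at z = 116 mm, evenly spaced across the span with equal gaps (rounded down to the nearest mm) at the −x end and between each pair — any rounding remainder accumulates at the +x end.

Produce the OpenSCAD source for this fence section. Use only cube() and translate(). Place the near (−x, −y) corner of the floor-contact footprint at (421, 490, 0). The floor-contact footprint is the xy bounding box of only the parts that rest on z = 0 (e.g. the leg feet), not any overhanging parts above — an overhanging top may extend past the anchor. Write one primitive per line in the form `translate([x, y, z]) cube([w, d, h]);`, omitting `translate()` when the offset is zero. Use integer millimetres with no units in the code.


translate([421, 490, 0]) cube([105, 105, 1687]);
translate([2099, 490, 0]) cube([105, 105, 1687]);
translate([526, 490, 174]) cube([1573, 105, 88]);
translate([526, 490, 1536]) cube([1573, 105, 88]);
translate([658, 595, 116]) cube([108, 25, 1512]);
translate([898, 595, 116]) cube([108, 25, 1512]);
translate([1138, 595, 116]) cube([108, 25, 1512]);
translate([1378, 595, 116]) cube([108, 25, 1512]);
translate([1618, 595, 116]) cube([108, 25, 1512]);
translate([1858, 595, 116]) cube([108, 25, 1512]);


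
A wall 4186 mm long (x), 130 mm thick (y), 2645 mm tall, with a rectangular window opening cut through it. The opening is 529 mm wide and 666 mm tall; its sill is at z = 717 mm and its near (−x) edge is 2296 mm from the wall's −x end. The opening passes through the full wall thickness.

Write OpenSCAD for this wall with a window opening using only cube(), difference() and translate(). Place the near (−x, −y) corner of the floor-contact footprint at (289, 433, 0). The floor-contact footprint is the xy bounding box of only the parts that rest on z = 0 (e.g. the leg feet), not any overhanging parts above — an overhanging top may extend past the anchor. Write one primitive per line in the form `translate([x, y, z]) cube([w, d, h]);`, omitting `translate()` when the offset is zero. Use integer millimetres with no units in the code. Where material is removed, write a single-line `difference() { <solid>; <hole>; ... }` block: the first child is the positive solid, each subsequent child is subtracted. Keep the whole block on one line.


difference() { translate([289, 433, 0]) cube([4186, 130, 2645]); translate([2585, 433, 717]) cube([529, 130, 666]); }


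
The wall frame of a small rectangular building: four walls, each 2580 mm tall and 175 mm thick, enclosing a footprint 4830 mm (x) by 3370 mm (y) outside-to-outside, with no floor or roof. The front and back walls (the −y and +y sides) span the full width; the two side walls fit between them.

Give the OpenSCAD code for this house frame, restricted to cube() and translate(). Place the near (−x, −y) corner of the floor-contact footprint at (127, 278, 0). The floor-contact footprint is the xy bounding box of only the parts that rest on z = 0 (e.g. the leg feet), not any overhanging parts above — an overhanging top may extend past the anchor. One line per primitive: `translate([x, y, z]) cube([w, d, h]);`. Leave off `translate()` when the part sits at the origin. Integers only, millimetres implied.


translate([127, 278, 0]) cube([4830, 175, 2580]);
translate([127, 3473, 0]) cube([4830, 175, 2580]);
translate([127, 453, 0]) cube([175, 3020, 2580]);
translate([4782, 453, 0]) cube([175, 3020, 2580]);


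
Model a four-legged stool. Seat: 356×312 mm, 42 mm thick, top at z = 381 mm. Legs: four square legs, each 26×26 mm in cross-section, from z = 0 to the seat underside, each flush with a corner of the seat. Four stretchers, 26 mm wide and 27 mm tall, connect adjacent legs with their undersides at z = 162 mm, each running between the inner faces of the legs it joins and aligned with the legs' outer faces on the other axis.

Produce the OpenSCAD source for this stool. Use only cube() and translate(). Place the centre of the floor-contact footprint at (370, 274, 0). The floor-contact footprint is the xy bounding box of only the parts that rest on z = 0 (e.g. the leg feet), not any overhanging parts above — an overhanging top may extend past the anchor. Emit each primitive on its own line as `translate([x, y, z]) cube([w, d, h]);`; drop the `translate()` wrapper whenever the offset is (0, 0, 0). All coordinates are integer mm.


translate([192, 118, 339]) cube([356, 312, 42]);
translate([192, 118, 0]) cube([26, 26, 339]);
translate([522, 118, 0]) cube([26, 26, 339]);
translate([192, 404, 0]) cube([26, 26, 339]);
translate([522, 404, 0]) cube([26, 26, 339]);
translate([218, 118, 162]) cube([304, 26, 27]);
translate([218, 404, 162]) cube([304, 26, 27]);
translate([192, 144, 162]) cube([26, 260, 27]);
translate([522, 144, 162]) cube([26, 260, 27]);


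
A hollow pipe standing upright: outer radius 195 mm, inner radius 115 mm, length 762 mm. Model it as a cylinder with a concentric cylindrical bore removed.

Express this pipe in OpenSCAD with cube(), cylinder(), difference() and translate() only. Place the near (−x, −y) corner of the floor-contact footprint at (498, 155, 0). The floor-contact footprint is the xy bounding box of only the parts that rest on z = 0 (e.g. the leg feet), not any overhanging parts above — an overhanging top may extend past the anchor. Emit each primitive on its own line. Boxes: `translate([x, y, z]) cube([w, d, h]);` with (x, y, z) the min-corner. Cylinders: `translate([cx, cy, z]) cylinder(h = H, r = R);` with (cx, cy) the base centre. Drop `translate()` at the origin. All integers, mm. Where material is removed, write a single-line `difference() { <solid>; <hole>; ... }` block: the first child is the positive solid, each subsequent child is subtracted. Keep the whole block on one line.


difference() { translate([693, 350, 0]) cylinder(h = 762, r = 195); translate([693, 350, 0]) cylinder(h = 762, r = 115); }


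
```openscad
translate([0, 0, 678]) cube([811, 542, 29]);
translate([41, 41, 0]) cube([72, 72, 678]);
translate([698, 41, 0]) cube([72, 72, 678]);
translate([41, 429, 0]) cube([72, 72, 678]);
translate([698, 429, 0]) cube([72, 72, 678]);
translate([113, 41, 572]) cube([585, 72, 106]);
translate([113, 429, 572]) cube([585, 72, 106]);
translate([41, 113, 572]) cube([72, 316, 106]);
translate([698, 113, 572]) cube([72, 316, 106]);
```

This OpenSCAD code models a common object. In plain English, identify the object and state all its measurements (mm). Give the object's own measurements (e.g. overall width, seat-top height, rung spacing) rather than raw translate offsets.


A rectangular dining table. The top is 811×542×29 mm with its upper surface at z = 707 mm. It stands on four 72×72 mm square legs, each inset 41 mm from the nearest pair of top edges, running from the floor to the underside of the top. Four apron rails, 72 mm thick and 106 mm tall, run between adjacent legs with their top edges flush with the underside of the top and their outer faces flush with the legs' outer faces.


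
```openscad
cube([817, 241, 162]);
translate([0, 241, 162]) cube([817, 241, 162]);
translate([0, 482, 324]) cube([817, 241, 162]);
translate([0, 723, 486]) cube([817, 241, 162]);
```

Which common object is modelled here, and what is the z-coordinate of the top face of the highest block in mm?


A staircase. The total rise is 648 mm.

4 identical blocks, each offset up and back from the previous — a staircase. Each step is 162 mm tall and there are 4 of them, so the total rise is 4 × 162 = 648 mm.


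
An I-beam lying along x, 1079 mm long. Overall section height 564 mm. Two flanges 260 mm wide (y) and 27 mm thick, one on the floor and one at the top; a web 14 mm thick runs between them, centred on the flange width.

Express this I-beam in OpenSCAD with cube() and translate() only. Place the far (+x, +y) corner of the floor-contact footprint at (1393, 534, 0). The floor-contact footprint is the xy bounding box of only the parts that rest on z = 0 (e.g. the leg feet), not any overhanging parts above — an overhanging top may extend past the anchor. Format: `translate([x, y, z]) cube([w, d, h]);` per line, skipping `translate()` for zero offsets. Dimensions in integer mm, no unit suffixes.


translate([314, 274, 0]) cube([1079, 260, 27]);
translate([314, 397, 27]) cube([1079, 14, 510]);
translate([314, 274, 537]) cube([1079, 260, 27]);


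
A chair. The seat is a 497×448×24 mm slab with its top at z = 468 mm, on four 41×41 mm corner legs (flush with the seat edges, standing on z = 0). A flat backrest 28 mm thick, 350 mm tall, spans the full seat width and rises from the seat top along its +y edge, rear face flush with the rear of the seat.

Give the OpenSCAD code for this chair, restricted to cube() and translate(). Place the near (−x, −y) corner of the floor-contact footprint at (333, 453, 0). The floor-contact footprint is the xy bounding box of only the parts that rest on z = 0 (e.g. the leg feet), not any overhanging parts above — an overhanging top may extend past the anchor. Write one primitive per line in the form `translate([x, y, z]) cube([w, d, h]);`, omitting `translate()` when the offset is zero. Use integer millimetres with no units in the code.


translate([333, 453, 444]) cube([497, 448, 24]);
translate([333, 453, 0]) cube([41, 41, 444]);
translate([789, 453, 0]) cube([41, 41, 444]);
translate([333, 860, 0]) cube([41, 41, 444]);
translate([789, 860, 0]) cube([41, 41, 444]);
translate([333, 873, 468]) cube([497, 28, 350]);


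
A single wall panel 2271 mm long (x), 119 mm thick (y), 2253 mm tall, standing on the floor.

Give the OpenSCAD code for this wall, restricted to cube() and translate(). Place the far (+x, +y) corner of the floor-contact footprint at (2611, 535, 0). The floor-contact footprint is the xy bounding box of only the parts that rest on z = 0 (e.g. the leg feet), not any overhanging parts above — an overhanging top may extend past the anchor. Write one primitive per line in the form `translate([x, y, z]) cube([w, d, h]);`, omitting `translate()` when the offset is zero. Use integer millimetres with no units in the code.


translate([340, 416, 0]) cube([2271, 119, 2253]);


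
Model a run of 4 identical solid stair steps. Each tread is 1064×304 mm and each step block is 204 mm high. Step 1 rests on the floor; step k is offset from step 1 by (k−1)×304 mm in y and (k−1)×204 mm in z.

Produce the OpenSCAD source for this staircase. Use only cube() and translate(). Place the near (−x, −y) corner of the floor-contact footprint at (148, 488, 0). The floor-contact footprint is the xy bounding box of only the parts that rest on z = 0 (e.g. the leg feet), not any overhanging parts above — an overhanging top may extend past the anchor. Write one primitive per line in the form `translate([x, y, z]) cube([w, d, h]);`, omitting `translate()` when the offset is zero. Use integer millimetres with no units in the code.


translate([148, 488, 0]) cube([1064, 304, 204]);
translate([148, 792, 204]) cube([1064, 304, 204]);
translate([148, 1096, 408]) cube([1064, 304, 204]);
translate([148, 1400, 612]) cube([1064, 304, 204]);


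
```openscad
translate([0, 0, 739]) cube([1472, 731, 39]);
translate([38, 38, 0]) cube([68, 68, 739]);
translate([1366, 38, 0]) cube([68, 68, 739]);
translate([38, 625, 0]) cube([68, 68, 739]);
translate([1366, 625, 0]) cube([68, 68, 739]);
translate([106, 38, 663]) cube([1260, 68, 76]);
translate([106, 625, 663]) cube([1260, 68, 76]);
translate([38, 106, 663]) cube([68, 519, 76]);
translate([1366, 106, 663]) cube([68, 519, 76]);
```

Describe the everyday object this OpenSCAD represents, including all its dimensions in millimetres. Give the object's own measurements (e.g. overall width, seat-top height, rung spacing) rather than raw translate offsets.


A table: top 1472 mm (x) × 731 mm (y), 39 mm thick, upper face at z = 778 mm, on four 68×68 mm square legs, each inset 38 mm from the nearest pair of top edges from z = 0 to the bottom of the top. Four apron rails, 68 mm thick and 76 mm tall, run between adjacent legs with their top edges flush with the underside of the top and their outer faces flush with the legs' outer faces.


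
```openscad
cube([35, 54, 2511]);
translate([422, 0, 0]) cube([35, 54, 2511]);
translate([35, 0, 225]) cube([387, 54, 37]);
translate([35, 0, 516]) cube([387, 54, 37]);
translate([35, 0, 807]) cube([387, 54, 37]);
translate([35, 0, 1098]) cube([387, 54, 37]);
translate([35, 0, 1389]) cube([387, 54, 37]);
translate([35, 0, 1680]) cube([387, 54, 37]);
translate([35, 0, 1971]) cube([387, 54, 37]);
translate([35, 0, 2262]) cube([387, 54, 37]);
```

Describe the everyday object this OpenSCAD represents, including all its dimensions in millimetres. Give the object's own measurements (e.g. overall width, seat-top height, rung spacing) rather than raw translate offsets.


A straight ladder. Two 35×54 mm vertical rails, 2511 mm tall, stand 457 mm apart (outside-to-outside) with their front faces coplanar on the −y side. 8 rungs, each 54 mm deep and 37 mm tall, span between the inner faces of the rails, front faces flush with the rails. The lowest rung's underside is at z = 225 mm and rungs are spaced 291 mm apart (underside to underside).


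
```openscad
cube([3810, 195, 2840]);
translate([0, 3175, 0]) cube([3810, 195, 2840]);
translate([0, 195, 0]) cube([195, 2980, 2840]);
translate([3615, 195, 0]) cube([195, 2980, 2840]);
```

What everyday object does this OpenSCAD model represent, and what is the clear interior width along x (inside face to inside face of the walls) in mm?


A house (or room) frame. The interior width is 3420 mm.

Four 2840 mm walls enclosing a rectangle with no floor or roof — a room or house frame. Outside width is 3810 mm and wall thickness is 195 mm, so the interior width is 3810 − 2 × 195 = 3420 mm.


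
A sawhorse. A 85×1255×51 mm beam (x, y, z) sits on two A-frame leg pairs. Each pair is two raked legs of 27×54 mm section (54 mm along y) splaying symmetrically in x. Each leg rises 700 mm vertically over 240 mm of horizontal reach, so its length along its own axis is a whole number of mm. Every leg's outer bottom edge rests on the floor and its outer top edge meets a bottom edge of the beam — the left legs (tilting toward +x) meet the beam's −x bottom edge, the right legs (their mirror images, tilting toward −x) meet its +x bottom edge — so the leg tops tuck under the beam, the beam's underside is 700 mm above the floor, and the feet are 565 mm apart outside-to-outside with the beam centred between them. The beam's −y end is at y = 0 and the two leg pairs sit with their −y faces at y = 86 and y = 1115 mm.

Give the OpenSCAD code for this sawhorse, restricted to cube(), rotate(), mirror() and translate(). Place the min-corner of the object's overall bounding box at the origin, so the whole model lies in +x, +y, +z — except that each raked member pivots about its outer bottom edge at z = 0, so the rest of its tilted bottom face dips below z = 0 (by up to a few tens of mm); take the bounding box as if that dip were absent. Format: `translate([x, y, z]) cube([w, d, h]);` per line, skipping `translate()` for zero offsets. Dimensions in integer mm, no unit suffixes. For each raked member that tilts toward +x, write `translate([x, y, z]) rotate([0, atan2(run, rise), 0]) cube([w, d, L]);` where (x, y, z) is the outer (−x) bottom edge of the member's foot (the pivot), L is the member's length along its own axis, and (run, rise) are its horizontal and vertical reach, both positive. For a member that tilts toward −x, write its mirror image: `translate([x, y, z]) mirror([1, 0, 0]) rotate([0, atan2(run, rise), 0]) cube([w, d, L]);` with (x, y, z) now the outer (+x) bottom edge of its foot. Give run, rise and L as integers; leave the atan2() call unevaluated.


translate([240, 0, 700]) cube([85, 1255, 51]);
translate([0, 86, 0]) rotate([0, atan2(240, 700), 0]) cube([27, 54, 740]);
translate([565, 86, 0]) mirror([1, 0, 0]) rotate([0, atan2(240, 700), 0]) cube([27, 54, 740]);
translate([0, 1115, 0]) rotate([0, atan2(240, 700), 0]) cube([27, 54, 740]);
translate([565, 1115, 0]) mirror([1, 0, 0]) rotate([0, atan2(240, 700), 0]) cube([27, 54, 740]);
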